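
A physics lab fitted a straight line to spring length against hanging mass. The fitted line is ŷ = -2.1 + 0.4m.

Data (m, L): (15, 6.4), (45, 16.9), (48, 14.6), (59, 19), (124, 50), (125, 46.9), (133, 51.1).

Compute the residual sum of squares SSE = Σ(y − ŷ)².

SSE = 27

m=15: ŷ = -2.1 + 0.4·15 = 3.9; r = 6.4 − 3.9 = 2.5
m=45: ŷ = -2.1 + 0.4·45 = 15.9; r = 16.9 − 15.9 = 1
m=48: ŷ = -2.1 + 0.4·48 = 17.1; r = 14.6 − 17.1 = -2.5
m=59: ŷ = -2.1 + 0.4·59 = 21.5; r = 19 − 21.5 = -2.5
m=124: ŷ = -2.1 + 0.4·124 = 47.5; r = 50 − 47.5 = 2.5
m=125: ŷ = -2.1 + 0.4·125 = 47.9; r = 46.9 − 47.9 = -1
m=133: ŷ = -2.1 + 0.4·133 = 51.1; r = 51.1 − 51.1 = 0
SSE = 6.25 + 1 + 6.25 + 6.25 + 6.25 + 1 + 0 = 27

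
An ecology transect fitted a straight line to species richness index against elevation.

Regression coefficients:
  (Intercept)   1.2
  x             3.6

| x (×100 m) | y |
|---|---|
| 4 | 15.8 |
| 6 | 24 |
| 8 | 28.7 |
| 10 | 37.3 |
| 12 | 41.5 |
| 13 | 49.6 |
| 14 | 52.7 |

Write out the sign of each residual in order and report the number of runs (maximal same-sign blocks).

x=4: ŷ = 1.2 + 3.6·4 = 15.6; e = 15.8 − 15.6 = 0.2
x=6: ŷ = 1.2 + 3.6·6 = 22.8; e = 24 − 22.8 = 1.2
x=8: ŷ = 1.2 + 3.6·8 = 30; e = 28.7 − 30 = -1.3
x=10: ŷ = 1.2 + 3.6·10 = 37.2; e = 37.3 − 37.2 = 0.1
x=12: ŷ = 1.2 + 3.6·12 = 44.4; e = 41.5 − 44.4 = -2.9
x=13: ŷ = 1.2 + 3.6·13 = 48; e = 49.6 − 48 = 1.6
x=14: ŷ = 1.2 + 3.6·14 = 51.6; e = 52.7 − 51.6 = 1.1
Signs: + + − + − + +
Runs: +×2, −×1, +×1, −×1, +×2 → 5

5 runs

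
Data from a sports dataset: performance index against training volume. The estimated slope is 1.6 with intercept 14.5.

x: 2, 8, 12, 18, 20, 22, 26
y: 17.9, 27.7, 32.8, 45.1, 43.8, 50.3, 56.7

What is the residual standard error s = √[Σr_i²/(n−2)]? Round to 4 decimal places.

x=2: ŷ = 14.5 + 1.6·2 = 17.7; r = 17.9 − 17.7 = 0.2
x=8: ŷ = 14.5 + 1.6·8 = 27.3; r = 27.7 − 27.3 = 0.4
x=12: ŷ = 14.5 + 1.6·12 = 33.7; r = 32.8 − 33.7 = -0.9
x=18: ŷ = 14.5 + 1.6·18 = 43.3; r = 45.1 − 43.3 = 1.8
x=20: ŷ = 14.5 + 1.6·20 = 46.5; r = 43.8 − 46.5 = -2.7
x=22: ŷ = 14.5 + 1.6·22 = 49.7; r = 50.3 − 49.7 = 0.6
x=26: ŷ = 14.5 + 1.6·26 = 56.1; r = 56.7 − 56.1 = 0.6
SSE = 0.04 + 0.16 + 0.81 + 3.24 + 7.29 + 0.36 + 0.36 = 12.26
s = √(12.26/5) = √2.452 ≈ 1.5659

s = 1.5659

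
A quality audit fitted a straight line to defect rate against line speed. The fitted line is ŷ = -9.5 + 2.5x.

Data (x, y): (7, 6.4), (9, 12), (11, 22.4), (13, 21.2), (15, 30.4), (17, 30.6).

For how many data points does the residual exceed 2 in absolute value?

x=7: ŷ = -9.5 + 2.5·7 = 8; e = 6.4 − 8 = -1.6
x=9: ŷ = -9.5 + 2.5·9 = 13; e = 12 − 13 = -1
x=11: ŷ = -9.5 + 2.5·11 = 18; e = 22.4 − 18 = 4.4
x=13: ŷ = -9.5 + 2.5·13 = 23; e = 21.2 − 23 = -1.8
x=15: ŷ = -9.5 + 2.5·15 = 28; e = 30.4 − 28 = 2.4
x=17: ŷ = -9.5 + 2.5·17 = 33; e = 30.6 − 33 = -2.4
|e| > 2: x=11 (|e|=4.4), x=15 (|e|=2.4), x=17 (|e|=2.4) → 3

3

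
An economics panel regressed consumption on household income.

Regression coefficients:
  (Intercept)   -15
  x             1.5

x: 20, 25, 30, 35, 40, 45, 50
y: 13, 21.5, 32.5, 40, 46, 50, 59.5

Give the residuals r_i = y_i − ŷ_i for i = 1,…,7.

-2, -1, 2.5, 2.5, 1, -2.5, -0.5

x=20: ŷ = -15 + 1.5·20 = 15; r = 13 − 15 = -2
x=25: ŷ = -15 + 1.5·25 = 22.5; r = 21.5 − 22.5 = -1
x=30: ŷ = -15 + 1.5·30 = 30; r = 32.5 − 30 = 2.5
x=35: ŷ = -15 + 1.5·35 = 37.5; r = 40 − 37.5 = 2.5
x=40: ŷ = -15 + 1.5·40 = 45; r = 46 − 45 = 1
x=45: ŷ = -15 + 1.5·45 = 52.5; r = 50 − 52.5 = -2.5
x=50: ŷ = -15 + 1.5·50 = 60; r = 59.5 − 60 = -0.5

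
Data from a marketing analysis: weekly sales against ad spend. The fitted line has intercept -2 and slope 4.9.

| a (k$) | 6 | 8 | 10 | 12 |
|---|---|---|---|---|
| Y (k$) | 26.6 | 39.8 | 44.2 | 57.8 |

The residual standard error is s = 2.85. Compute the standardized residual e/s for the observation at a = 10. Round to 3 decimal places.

-0.982

Ŷ = -2 + 4.9·10 = 47
e = 44.2 − 47 = -2.8
e/s = -2.8 / 2.85 = -0.982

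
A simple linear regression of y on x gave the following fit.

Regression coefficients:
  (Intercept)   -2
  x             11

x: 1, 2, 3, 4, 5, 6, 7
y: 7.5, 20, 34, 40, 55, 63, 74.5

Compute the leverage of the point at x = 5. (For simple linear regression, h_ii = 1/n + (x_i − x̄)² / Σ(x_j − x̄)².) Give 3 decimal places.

h = 0.179

x̄ = (1 + 2 + 3 + 4 + 5 + 6 + 7)/7 = 4
Σ(x − x̄)² = 9 + 4 + 1 + 0 + 1 + 4 + 9 = 28
h = 1/7 + (1)²/28 = 0.142857 + 0.0357143 = 0.179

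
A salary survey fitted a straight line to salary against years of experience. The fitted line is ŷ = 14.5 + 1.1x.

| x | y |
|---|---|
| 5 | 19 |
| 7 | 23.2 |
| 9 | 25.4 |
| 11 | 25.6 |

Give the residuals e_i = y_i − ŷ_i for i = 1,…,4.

x=5: ŷ = 14.5 + 1.1·5 = 20; e = 19 − 20 = -1
x=7: ŷ = 14.5 + 1.1·7 = 22.2; e = 23.2 − 22.2 = 1
x=9: ŷ = 14.5 + 1.1·9 = 24.4; e = 25.4 − 24.4 = 1
x=11: ŷ = 14.5 + 1.1·11 = 26.6; e = 25.6 − 26.6 = -1

-1, 1, 1, -1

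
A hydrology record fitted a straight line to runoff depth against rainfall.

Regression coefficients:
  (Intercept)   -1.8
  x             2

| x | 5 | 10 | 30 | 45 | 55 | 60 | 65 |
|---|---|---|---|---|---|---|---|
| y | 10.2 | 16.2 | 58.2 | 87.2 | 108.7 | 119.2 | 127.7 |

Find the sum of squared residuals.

x=5: ŷ = -1.8 + 2·5 = 8.2; e = 10.2 − 8.2 = 2
x=10: ŷ = -1.8 + 2·10 = 18.2; e = 16.2 − 18.2 = -2
x=30: ŷ = -1.8 + 2·30 = 58.2; e = 58.2 − 58.2 = 0
x=45: ŷ = -1.8 + 2·45 = 88.2; e = 87.2 − 88.2 = -1
x=55: ŷ = -1.8 + 2·55 = 108.2; e = 108.7 − 108.2 = 0.5
x=60: ŷ = -1.8 + 2·60 = 118.2; e = 119.2 − 118.2 = 1
x=65: ŷ = -1.8 + 2·65 = 128.2; e = 127.7 − 128.2 = -0.5
SSE = 4 + 4 + 0 + 1 + 0.25 + 1 + 0.25 = 10.5

SSE = 10.5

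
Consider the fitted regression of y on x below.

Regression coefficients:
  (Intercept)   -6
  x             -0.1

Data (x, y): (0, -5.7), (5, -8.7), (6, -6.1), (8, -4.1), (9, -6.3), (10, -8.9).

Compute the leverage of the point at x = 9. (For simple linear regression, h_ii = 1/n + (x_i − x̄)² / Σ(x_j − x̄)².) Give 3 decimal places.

h = 0.276

x̄ = (0 + 5 + 6 + 8 + 9 + 10)/6 = 6.33333
Σ(x − x̄)² = 40.1111 + 1.77778 + 0.111111 + 2.77778 + 7.11111 + 13.4444 = 65.3333
h = 1/6 + (2.66667)²/65.3333 = 0.166667 + 0.108844 = 0.276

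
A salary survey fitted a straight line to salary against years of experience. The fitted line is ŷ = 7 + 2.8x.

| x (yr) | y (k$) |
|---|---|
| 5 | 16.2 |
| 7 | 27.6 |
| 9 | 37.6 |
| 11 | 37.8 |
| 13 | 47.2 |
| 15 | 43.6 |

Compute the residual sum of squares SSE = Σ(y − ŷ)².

SSE = 96.8

x=5: ŷ = 7 + 2.8·5 = 21; e = 16.2 − 21 = -4.8
x=7: ŷ = 7 + 2.8·7 = 26.6; e = 27.6 − 26.6 = 1
x=9: ŷ = 7 + 2.8·9 = 32.2; e = 37.6 − 32.2 = 5.4
x=11: ŷ = 7 + 2.8·11 = 37.8; e = 37.8 − 37.8 = 0
x=13: ŷ = 7 + 2.8·13 = 43.4; e = 47.2 − 43.4 = 3.8
x=15: ŷ = 7 + 2.8·15 = 49; e = 43.6 − 49 = -5.4
SSE = 23.04 + 1 + 29.16 + 0 + 14.44 + 29.16 = 96.8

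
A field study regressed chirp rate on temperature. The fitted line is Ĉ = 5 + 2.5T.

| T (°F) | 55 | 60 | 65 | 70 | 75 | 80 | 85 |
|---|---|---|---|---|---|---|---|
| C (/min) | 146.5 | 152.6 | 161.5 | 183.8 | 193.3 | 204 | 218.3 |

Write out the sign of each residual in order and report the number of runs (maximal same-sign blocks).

T=55: Ĉ = 5 + 2.5·55 = 142.5; e = 146.5 − 142.5 = 4
T=60: Ĉ = 5 + 2.5·60 = 155; e = 152.6 − 155 = -2.4
T=65: Ĉ = 5 + 2.5·65 = 167.5; e = 161.5 − 167.5 = -6
T=70: Ĉ = 5 + 2.5·70 = 180; e = 183.8 − 180 = 3.8
T=75: Ĉ = 5 + 2.5·75 = 192.5; e = 193.3 − 192.5 = 0.8
T=80: Ĉ = 5 + 2.5·80 = 205; e = 204 − 205 = -1
T=85: Ĉ = 5 + 2.5·85 = 217.5; e = 218.3 − 217.5 = 0.8
Signs: + − − + + − +
Runs: +×1, −×2, +×2, −×1, +×1 → 5

5 runs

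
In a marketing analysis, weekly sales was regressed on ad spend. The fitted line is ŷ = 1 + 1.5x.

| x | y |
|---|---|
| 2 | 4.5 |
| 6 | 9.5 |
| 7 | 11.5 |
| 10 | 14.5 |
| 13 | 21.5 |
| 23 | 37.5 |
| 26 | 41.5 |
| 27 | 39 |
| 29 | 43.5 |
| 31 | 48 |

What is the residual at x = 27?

r = -2.5

ŷ = 1 + 1.5·27 = 41.5
r = 39 − 41.5 = -2.5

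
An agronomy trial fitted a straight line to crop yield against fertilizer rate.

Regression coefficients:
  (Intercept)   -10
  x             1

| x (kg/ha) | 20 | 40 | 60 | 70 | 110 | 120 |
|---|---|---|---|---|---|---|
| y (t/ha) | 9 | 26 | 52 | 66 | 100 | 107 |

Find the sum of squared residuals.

x=20: ŷ = -10 + 20 = 10; e = 9 − 10 = -1
x=40: ŷ = -10 + 40 = 30; e = 26 − 30 = -4
x=60: ŷ = -10 + 60 = 50; e = 52 − 50 = 2
x=70: ŷ = -10 + 70 = 60; e = 66 − 60 = 6
x=110: ŷ = -10 + 110 = 100; e = 100 − 100 = 0
x=120: ŷ = -10 + 120 = 110; e = 107 − 110 = -3
SSE = 1 + 16 + 4 + 36 + 0 + 9 = 66

SSE = 66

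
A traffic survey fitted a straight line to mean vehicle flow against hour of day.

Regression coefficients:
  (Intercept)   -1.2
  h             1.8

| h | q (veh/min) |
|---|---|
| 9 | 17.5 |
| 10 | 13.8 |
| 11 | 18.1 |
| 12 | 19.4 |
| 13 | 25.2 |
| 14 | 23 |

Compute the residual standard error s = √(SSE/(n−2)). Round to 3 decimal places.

s = 2.574

h=9: ŷ = -1.2 + 1.8·9 = 15; e = 17.5 − 15 = 2.5
h=10: ŷ = -1.2 + 1.8·10 = 16.8; e = 13.8 − 16.8 = -3
h=11: ŷ = -1.2 + 1.8·11 = 18.6; e = 18.1 − 18.6 = -0.5
h=12: ŷ = -1.2 + 1.8·12 = 20.4; e = 19.4 − 20.4 = -1
h=13: ŷ = -1.2 + 1.8·13 = 22.2; e = 25.2 − 22.2 = 3
h=14: ŷ = -1.2 + 1.8·14 = 24; e = 23 − 24 = -1
SSE = 6.25 + 9 + 0.25 + 1 + 9 + 1 = 26.5
s = √(26.5/4) = √6.625 ≈ 2.574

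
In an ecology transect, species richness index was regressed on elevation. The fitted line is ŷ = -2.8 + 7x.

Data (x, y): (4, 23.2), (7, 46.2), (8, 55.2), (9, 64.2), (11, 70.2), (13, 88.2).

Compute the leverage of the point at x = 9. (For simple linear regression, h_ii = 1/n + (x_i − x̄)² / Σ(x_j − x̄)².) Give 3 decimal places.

h = 0.169

x̄ = (4 + 7 + 8 + 9 + 11 + 13)/6 = 8.66667
Σ(x − x̄)² = 21.7778 + 2.77778 + 0.444444 + 0.111111 + 5.44444 + 18.7778 = 49.3333
h = 1/6 + (0.333333)²/49.3333 = 0.166667 + 0.00225225 = 0.169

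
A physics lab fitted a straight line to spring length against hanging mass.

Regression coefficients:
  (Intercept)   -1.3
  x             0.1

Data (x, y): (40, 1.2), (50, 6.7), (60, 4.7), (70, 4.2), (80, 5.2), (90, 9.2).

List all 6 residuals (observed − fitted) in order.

-1.5, 3, 0, -1.5, -1.5, 1.5

x=40: ŷ = -1.3 + 0.1·40 = 2.7; r = 1.2 − 2.7 = -1.5
x=50: ŷ = -1.3 + 0.1·50 = 3.7; r = 6.7 − 3.7 = 3
x=60: ŷ = -1.3 + 0.1·60 = 4.7; r = 4.7 − 4.7 = 0
x=70: ŷ = -1.3 + 0.1·70 = 5.7; r = 4.2 − 5.7 = -1.5
x=80: ŷ = -1.3 + 0.1·80 = 6.7; r = 5.2 − 6.7 = -1.5
x=90: ŷ = -1.3 + 0.1·90 = 7.7; r = 9.2 − 7.7 = 1.5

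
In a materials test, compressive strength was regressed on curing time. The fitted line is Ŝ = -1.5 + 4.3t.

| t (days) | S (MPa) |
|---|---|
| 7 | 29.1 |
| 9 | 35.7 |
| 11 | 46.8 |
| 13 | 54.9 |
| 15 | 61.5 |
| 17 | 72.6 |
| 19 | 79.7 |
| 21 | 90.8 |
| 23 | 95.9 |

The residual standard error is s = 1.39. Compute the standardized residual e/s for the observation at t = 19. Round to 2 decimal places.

-0.36

Ŝ = -1.5 + 4.3·19 = 80.2
e = 79.7 − 80.2 = -0.5
e/s = -0.5 / 1.39 = -0.36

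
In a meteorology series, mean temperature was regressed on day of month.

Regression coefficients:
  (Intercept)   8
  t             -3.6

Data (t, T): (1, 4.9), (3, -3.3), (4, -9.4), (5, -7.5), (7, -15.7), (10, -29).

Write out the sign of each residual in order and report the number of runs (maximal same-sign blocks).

4 runs

t=1: ŷ = 8 − 3.6·1 = 4.4; e = 4.9 − 4.4 = 0.5
t=3: ŷ = 8 − 3.6·3 = -2.8; e = -3.3 − (-2.8) = -0.5
t=4: ŷ = 8 − 3.6·4 = -6.4; e = -9.4 − (-6.4) = -3
t=5: ŷ = 8 − 3.6·5 = -10; e = -7.5 − (-10) = 2.5
t=7: ŷ = 8 − 3.6·7 = -17.2; e = -15.7 − (-17.2) = 1.5
t=10: ŷ = 8 − 3.6·10 = -28; e = -29 − (-28) = -1
Signs: + − − + + −
Runs: +×1, −×2, +×2, −×1 → 4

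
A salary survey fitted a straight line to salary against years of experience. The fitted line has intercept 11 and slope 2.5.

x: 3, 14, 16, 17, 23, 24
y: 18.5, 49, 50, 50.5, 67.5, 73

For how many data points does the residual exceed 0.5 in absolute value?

x=3: ŷ = 11 + 2.5·3 = 18.5; e = 18.5 − 18.5 = 0
x=14: ŷ = 11 + 2.5·14 = 46; e = 49 − 46 = 3
x=16: ŷ = 11 + 2.5·16 = 51; e = 50 − 51 = -1
x=17: ŷ = 11 + 2.5·17 = 53.5; e = 50.5 − 53.5 = -3
x=23: ŷ = 11 + 2.5·23 = 68.5; e = 67.5 − 68.5 = -1
x=24: ŷ = 11 + 2.5·24 = 71; e = 73 − 71 = 2
|e| > 0.5: x=14 (|e|=3), x=16 (|e|=1), x=17 (|e|=3), x=23 (|e|=1), x=24 (|e|=2) → 5

5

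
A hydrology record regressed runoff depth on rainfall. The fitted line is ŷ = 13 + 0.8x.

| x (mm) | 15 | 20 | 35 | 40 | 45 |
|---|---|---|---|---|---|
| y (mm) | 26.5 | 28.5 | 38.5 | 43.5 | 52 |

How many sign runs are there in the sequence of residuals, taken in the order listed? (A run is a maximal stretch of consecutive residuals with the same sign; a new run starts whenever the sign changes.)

x=15: ŷ = 13 + 0.8·15 = 25; r = 26.5 − 25 = 1.5
x=20: ŷ = 13 + 0.8·20 = 29; r = 28.5 − 29 = -0.5
x=35: ŷ = 13 + 0.8·35 = 41; r = 38.5 − 41 = -2.5
x=40: ŷ = 13 + 0.8·40 = 45; r = 43.5 − 45 = -1.5
x=45: ŷ = 13 + 0.8·45 = 49; r = 52 − 49 = 3
Signs: + − − − +
Runs: +×1, −×3, +×1 → 3

3 runs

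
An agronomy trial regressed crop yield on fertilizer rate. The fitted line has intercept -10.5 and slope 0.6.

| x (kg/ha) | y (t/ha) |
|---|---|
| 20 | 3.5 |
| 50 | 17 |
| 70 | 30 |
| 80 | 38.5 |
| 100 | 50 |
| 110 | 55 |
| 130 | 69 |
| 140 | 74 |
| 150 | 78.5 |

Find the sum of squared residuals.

SSE = 17.5

x=20: ŷ = -10.5 + 0.6·20 = 1.5; e = 3.5 − 1.5 = 2
x=50: ŷ = -10.5 + 0.6·50 = 19.5; e = 17 − 19.5 = -2.5
x=70: ŷ = -10.5 + 0.6·70 = 31.5; e = 30 − 31.5 = -1.5
x=80: ŷ = -10.5 + 0.6·80 = 37.5; e = 38.5 − 37.5 = 1
x=100: ŷ = -10.5 + 0.6·100 = 49.5; e = 50 − 49.5 = 0.5
x=110: ŷ = -10.5 + 0.6·110 = 55.5; e = 55 − 55.5 = -0.5
x=130: ŷ = -10.5 + 0.6·130 = 67.5; e = 69 − 67.5 = 1.5
x=140: ŷ = -10.5 + 0.6·140 = 73.5; e = 74 − 73.5 = 0.5
x=150: ŷ = -10.5 + 0.6·150 = 79.5; e = 78.5 − 79.5 = -1
SSE = 4 + 6.25 + 2.25 + 1 + 0.25 + 0.25 + 2.25 + 0.25 + 1 = 17.5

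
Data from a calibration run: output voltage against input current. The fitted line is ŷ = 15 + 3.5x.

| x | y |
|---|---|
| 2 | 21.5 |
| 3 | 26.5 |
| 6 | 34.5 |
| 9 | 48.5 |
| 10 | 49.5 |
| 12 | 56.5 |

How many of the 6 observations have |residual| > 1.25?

x=2: ŷ = 15 + 3.5·2 = 22; r = 21.5 − 22 = -0.5
x=3: ŷ = 15 + 3.5·3 = 25.5; r = 26.5 − 25.5 = 1
x=6: ŷ = 15 + 3.5·6 = 36; r = 34.5 − 36 = -1.5
x=9: ŷ = 15 + 3.5·9 = 46.5; r = 48.5 − 46.5 = 2
x=10: ŷ = 15 + 3.5·10 = 50; r = 49.5 − 50 = -0.5
x=12: ŷ = 15 + 3.5·12 = 57; r = 56.5 − 57 = -0.5
|r| > 1.25: x=6 (|r|=1.5), x=9 (|r|=2) → 2

2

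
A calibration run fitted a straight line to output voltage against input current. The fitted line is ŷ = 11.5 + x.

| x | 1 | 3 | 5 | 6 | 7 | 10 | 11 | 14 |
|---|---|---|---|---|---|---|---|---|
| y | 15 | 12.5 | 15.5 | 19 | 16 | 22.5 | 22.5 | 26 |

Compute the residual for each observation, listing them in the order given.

2.5, -2, -1, 1.5, -2.5, 1, 0, 0.5

x=1: ŷ = 11.5 + 1 = 12.5; e = 15 − 12.5 = 2.5
x=3: ŷ = 11.5 + 3 = 14.5; e = 12.5 − 14.5 = -2
x=5: ŷ = 11.5 + 5 = 16.5; e = 15.5 − 16.5 = -1
x=6: ŷ = 11.5 + 6 = 17.5; e = 19 − 17.5 = 1.5
x=7: ŷ = 11.5 + 7 = 18.5; e = 16 − 18.5 = -2.5
x=10: ŷ = 11.5 + 10 = 21.5; e = 22.5 − 21.5 = 1
x=11: ŷ = 11.5 + 11 = 22.5; e = 22.5 − 22.5 = 0
x=14: ŷ = 11.5 + 14 = 25.5; e = 26 − 25.5 = 0.5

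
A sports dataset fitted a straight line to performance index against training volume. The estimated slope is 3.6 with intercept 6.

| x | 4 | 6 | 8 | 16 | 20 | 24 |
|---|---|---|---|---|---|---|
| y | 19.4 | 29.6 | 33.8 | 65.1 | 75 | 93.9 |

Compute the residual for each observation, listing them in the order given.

-1, 2, -1, 1.5, -3, 1.5

x=4: ŷ = 6 + 3.6·4 = 20.4; e = 19.4 − 20.4 = -1
x=6: ŷ = 6 + 3.6·6 = 27.6; e = 29.6 − 27.6 = 2
x=8: ŷ = 6 + 3.6·8 = 34.8; e = 33.8 − 34.8 = -1
x=16: ŷ = 6 + 3.6·16 = 63.6; e = 65.1 − 63.6 = 1.5
x=20: ŷ = 6 + 3.6·20 = 78; e = 75 − 78 = -3
x=24: ŷ = 6 + 3.6·24 = 92.4; e = 93.9 − 92.4 = 1.5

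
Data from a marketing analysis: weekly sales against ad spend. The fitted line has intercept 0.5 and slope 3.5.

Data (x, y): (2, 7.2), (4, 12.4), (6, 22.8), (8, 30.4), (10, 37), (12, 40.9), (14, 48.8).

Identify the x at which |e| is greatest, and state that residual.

x = 4, e = -2.1

x=2: ŷ = 0.5 + 3.5·2 = 7.5; e = 7.2 − 7.5 = -0.3
x=4: ŷ = 0.5 + 3.5·4 = 14.5; e = 12.4 − 14.5 = -2.1
x=6: ŷ = 0.5 + 3.5·6 = 21.5; e = 22.8 − 21.5 = 1.3
x=8: ŷ = 0.5 + 3.5·8 = 28.5; e = 30.4 − 28.5 = 1.9
x=10: ŷ = 0.5 + 3.5·10 = 35.5; e = 37 − 35.5 = 1.5
x=12: ŷ = 0.5 + 3.5·12 = 42.5; e = 40.9 − 42.5 = -1.6
x=14: ŷ = 0.5 + 3.5·14 = 49.5; e = 48.8 − 49.5 = -0.7
Largest |e| is 2.1 at x = 4, residual -2.1.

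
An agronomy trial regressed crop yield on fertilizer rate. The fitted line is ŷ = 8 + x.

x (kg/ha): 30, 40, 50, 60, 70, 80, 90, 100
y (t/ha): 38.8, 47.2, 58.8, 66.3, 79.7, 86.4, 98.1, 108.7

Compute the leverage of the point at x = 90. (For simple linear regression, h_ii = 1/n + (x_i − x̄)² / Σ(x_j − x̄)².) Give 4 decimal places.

x̄ = (30 + 40 + 50 + 60 + 70 + 80 + 90 + 100)/8 = 65
Σ(x − x̄)² = 1225 + 625 + 225 + 25 + 25 + 225 + 625 + 1225 = 4200
h = 1/8 + (25)²/4200 = 0.125 + 0.14881 = 0.2738

h = 0.2738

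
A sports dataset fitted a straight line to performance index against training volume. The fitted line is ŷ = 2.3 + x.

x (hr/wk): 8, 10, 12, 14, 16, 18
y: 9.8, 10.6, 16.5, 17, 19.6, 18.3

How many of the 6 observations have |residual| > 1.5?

3

x=8: ŷ = 2.3 + 8 = 10.3; e = 9.8 − 10.3 = -0.5
x=10: ŷ = 2.3 + 10 = 12.3; e = 10.6 − 12.3 = -1.7
x=12: ŷ = 2.3 + 12 = 14.3; e = 16.5 − 14.3 = 2.2
x=14: ŷ = 2.3 + 14 = 16.3; e = 17 − 16.3 = 0.7
x=16: ŷ = 2.3 + 16 = 18.3; e = 19.6 − 18.3 = 1.3
x=18: ŷ = 2.3 + 18 = 20.3; e = 18.3 − 20.3 = -2
|e| > 1.5: x=10 (|e|=1.7), x=12 (|e|=2.2), x=18 (|e|=2) → 3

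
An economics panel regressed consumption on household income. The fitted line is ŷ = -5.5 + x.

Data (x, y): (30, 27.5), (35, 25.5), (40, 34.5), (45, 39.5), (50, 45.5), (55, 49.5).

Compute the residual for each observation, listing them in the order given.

x=30: ŷ = -5.5 + 30 = 24.5; e = 27.5 − 24.5 = 3
x=35: ŷ = -5.5 + 35 = 29.5; e = 25.5 − 29.5 = -4
x=40: ŷ = -5.5 + 40 = 34.5; e = 34.5 − 34.5 = 0
x=45: ŷ = -5.5 + 45 = 39.5; e = 39.5 − 39.5 = 0
x=50: ŷ = -5.5 + 50 = 44.5; e = 45.5 − 44.5 = 1
x=55: ŷ = -5.5 + 55 = 49.5; e = 49.5 − 49.5 = 0

3, -4, 0, 0, 1, 0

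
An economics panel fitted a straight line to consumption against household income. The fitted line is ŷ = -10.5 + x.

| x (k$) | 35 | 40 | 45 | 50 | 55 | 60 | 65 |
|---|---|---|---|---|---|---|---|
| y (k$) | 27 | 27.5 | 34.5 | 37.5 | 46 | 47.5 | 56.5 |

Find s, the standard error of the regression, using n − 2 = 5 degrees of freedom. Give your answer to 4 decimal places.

s = 2.2136

x=35: ŷ = -10.5 + 35 = 24.5; e = 27 − 24.5 = 2.5
x=40: ŷ = -10.5 + 40 = 29.5; e = 27.5 − 29.5 = -2
x=45: ŷ = -10.5 + 45 = 34.5; e = 34.5 − 34.5 = 0
x=50: ŷ = -10.5 + 50 = 39.5; e = 37.5 − 39.5 = -2
x=55: ŷ = -10.5 + 55 = 44.5; e = 46 − 44.5 = 1.5
x=60: ŷ = -10.5 + 60 = 49.5; e = 47.5 − 49.5 = -2
x=65: ŷ = -10.5 + 65 = 54.5; e = 56.5 − 54.5 = 2
SSE = 6.25 + 4 + 0 + 4 + 2.25 + 4 + 4 = 24.5
s = √(24.5/5) = √4.9 ≈ 2.2136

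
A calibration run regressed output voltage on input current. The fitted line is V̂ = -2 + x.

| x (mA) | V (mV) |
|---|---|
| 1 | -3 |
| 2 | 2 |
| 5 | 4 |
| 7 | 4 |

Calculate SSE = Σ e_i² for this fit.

SSE = 10

x=1: V̂ = -2 + 1 = -1; e = -3 − (-1) = -2
x=2: V̂ = -2 + 2 = 0; e = 2 − 0 = 2
x=5: V̂ = -2 + 5 = 3; e = 4 − 3 = 1
x=7: V̂ = -2 + 7 = 5; e = 4 − 5 = -1
SSE = 4 + 4 + 1 + 1 = 10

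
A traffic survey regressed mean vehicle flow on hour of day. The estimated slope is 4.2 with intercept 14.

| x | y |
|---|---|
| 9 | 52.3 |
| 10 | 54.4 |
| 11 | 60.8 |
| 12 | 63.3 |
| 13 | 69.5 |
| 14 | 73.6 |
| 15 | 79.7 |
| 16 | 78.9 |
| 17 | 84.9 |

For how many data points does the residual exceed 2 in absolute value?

2

x=9: ŷ = 14 + 4.2·9 = 51.8; r = 52.3 − 51.8 = 0.5
x=10: ŷ = 14 + 4.2·10 = 56; r = 54.4 − 56 = -1.6
x=11: ŷ = 14 + 4.2·11 = 60.2; r = 60.8 − 60.2 = 0.6
x=12: ŷ = 14 + 4.2·12 = 64.4; r = 63.3 − 64.4 = -1.1
x=13: ŷ = 14 + 4.2·13 = 68.6; r = 69.5 − 68.6 = 0.9
x=14: ŷ = 14 + 4.2·14 = 72.8; r = 73.6 − 72.8 = 0.8
x=15: ŷ = 14 + 4.2·15 = 77; r = 79.7 − 77 = 2.7
x=16: ŷ = 14 + 4.2·16 = 81.2; r = 78.9 − 81.2 = -2.3
x=17: ŷ = 14 + 4.2·17 = 85.4; r = 84.9 − 85.4 = -0.5
|r| > 2: x=15 (|r|=2.7), x=16 (|r|=2.3) → 2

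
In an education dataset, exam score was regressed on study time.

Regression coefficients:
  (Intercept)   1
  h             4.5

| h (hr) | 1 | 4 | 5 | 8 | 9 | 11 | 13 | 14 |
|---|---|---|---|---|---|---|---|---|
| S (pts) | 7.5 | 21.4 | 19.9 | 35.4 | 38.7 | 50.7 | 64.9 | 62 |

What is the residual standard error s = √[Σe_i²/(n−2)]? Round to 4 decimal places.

h=1: ŷ = 1 + 4.5·1 = 5.5; e = 7.5 − 5.5 = 2
h=4: ŷ = 1 + 4.5·4 = 19; e = 21.4 − 19 = 2.4
h=5: ŷ = 1 + 4.5·5 = 23.5; e = 19.9 − 23.5 = -3.6
h=8: ŷ = 1 + 4.5·8 = 37; e = 35.4 − 37 = -1.6
h=9: ŷ = 1 + 4.5·9 = 41.5; e = 38.7 − 41.5 = -2.8
h=11: ŷ = 1 + 4.5·11 = 50.5; e = 50.7 − 50.5 = 0.2
h=13: ŷ = 1 + 4.5·13 = 59.5; e = 64.9 − 59.5 = 5.4
h=14: ŷ = 1 + 4.5·14 = 64; e = 62 − 64 = -2
SSE = 4 + 5.76 + 12.96 + 2.56 + 7.84 + 0.04 + 29.16 + 4 = 66.32
s = √(66.32/6) = √11.0533 ≈ 3.3247

s = 3.3247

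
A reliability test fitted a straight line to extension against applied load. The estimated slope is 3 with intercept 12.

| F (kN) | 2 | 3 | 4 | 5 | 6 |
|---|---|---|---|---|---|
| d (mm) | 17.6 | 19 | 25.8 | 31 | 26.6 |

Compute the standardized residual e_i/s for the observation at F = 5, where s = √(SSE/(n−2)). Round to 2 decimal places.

F=2: ŷ = 12 + 3·2 = 18; e = 17.6 − 18 = -0.4
F=3: ŷ = 12 + 3·3 = 21; e = 19 − 21 = -2
F=4: ŷ = 12 + 3·4 = 24; e = 25.8 − 24 = 1.8
F=5: ŷ = 12 + 3·5 = 27; e = 31 − 27 = 4
F=6: ŷ = 12 + 3·6 = 30; e = 26.6 − 30 = -3.4
SSE = 0.16 + 4 + 3.24 + 16 + 11.56 = 34.96
s = √(34.96/3) = 3.4137
e/s = 4 / 3.4137 = 1.17

1.17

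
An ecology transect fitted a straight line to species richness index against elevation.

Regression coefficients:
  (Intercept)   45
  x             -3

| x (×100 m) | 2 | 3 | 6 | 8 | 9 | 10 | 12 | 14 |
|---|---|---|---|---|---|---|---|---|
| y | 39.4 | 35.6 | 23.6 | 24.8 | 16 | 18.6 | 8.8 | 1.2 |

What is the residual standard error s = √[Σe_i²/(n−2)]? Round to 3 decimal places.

s = 2.786

x=2: ŷ = 45 − 3·2 = 39; e = 39.4 − 39 = 0.4
x=3: ŷ = 45 − 3·3 = 36; e = 35.6 − 36 = -0.4
x=6: ŷ = 45 − 3·6 = 27; e = 23.6 − 27 = -3.4
x=8: ŷ = 45 − 3·8 = 21; e = 24.8 − 21 = 3.8
x=9: ŷ = 45 − 3·9 = 18; e = 16 − 18 = -2
x=10: ŷ = 45 − 3·10 = 15; e = 18.6 − 15 = 3.6
x=12: ŷ = 45 − 3·12 = 9; e = 8.8 − 9 = -0.2
x=14: ŷ = 45 − 3·14 = 3; e = 1.2 − 3 = -1.8
SSE = 0.16 + 0.16 + 11.56 + 14.44 + 4 + 12.96 + 0.04 + 3.24 = 46.56
s = √(46.56/6) = √7.76 ≈ 2.786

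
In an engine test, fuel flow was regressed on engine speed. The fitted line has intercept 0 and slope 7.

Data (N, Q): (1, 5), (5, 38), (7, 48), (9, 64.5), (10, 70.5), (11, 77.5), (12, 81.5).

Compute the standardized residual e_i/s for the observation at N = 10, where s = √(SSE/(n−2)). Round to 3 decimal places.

N=1: ŷ = 7·1 = 7; e = 5 − 7 = -2
N=5: ŷ = 7·5 = 35; e = 38 − 35 = 3
N=7: ŷ = 7·7 = 49; e = 48 − 49 = -1
N=9: ŷ = 7·9 = 63; e = 64.5 − 63 = 1.5
N=10: ŷ = 7·10 = 70; e = 70.5 − 70 = 0.5
N=11: ŷ = 7·11 = 77; e = 77.5 − 77 = 0.5
N=12: ŷ = 7·12 = 84; e = 81.5 − 84 = -2.5
SSE = 4 + 9 + 1 + 2.25 + 0.25 + 0.25 + 6.25 = 23
s = √(23/5) = 2.14476
e/s = 0.5 / 2.14476 = 0.233

0.233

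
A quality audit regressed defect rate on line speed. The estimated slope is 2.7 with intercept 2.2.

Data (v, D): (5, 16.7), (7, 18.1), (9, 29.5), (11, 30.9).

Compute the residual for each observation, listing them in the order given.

v=5: ŷ = 2.2 + 2.7·5 = 15.7; r = 16.7 − 15.7 = 1
v=7: ŷ = 2.2 + 2.7·7 = 21.1; r = 18.1 − 21.1 = -3
v=9: ŷ = 2.2 + 2.7·9 = 26.5; r = 29.5 − 26.5 = 3
v=11: ŷ = 2.2 + 2.7·11 = 31.9; r = 30.9 − 31.9 = -1

1, -3, 3, -1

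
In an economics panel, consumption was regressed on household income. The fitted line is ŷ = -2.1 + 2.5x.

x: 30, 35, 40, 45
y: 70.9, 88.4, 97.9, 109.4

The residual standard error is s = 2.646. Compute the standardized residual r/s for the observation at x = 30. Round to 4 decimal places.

ŷ = -2.1 + 2.5·30 = 72.9
r = 70.9 − 72.9 = -2
r/s = -2 / 2.646 = -0.7559

-0.7559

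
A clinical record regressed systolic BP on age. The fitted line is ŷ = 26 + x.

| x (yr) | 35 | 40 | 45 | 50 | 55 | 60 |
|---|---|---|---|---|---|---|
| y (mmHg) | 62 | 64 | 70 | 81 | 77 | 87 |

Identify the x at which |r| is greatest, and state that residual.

x = 50, r = 5

x=35: ŷ = 26 + 35 = 61; r = 62 − 61 = 1
x=40: ŷ = 26 + 40 = 66; r = 64 − 66 = -2
x=45: ŷ = 26 + 45 = 71; r = 70 − 71 = -1
x=50: ŷ = 26 + 50 = 76; r = 81 − 76 = 5
x=55: ŷ = 26 + 55 = 81; r = 77 − 81 = -4
x=60: ŷ = 26 + 60 = 86; r = 87 − 86 = 1
Largest |r| is 5 at x = 50, residual 5.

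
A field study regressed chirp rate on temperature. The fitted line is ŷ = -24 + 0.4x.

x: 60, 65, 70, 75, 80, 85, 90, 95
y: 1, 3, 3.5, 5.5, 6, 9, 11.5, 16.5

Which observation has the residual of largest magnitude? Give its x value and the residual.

x = 95, e = 2.5

x=60: ŷ = -24 + 0.4·60 = 0; e = 1 − 0 = 1
x=65: ŷ = -24 + 0.4·65 = 2; e = 3 − 2 = 1
x=70: ŷ = -24 + 0.4·70 = 4; e = 3.5 − 4 = -0.5
x=75: ŷ = -24 + 0.4·75 = 6; e = 5.5 − 6 = -0.5
x=80: ŷ = -24 + 0.4·80 = 8; e = 6 − 8 = -2
x=85: ŷ = -24 + 0.4·85 = 10; e = 9 − 10 = -1
x=90: ŷ = -24 + 0.4·90 = 12; e = 11.5 − 12 = -0.5
x=95: ŷ = -24 + 0.4·95 = 14; e = 16.5 − 14 = 2.5
Largest |e| is 2.5 at x = 95, residual 2.5.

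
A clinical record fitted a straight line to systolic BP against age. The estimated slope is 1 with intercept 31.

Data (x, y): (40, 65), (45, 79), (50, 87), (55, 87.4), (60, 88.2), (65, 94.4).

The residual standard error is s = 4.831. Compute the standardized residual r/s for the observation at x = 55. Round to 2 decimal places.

ŷ = 31 + 55 = 86
r = 87.4 − 86 = 1.4
r/s = 1.4 / 4.831 = 0.29

0.29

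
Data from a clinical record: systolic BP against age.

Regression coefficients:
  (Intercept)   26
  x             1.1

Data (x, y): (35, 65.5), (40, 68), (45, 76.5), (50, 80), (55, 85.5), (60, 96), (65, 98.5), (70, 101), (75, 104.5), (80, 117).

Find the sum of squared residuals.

SSE = 54

x=35: ŷ = 26 + 1.1·35 = 64.5; r = 65.5 − 64.5 = 1
x=40: ŷ = 26 + 1.1·40 = 70; r = 68 − 70 = -2
x=45: ŷ = 26 + 1.1·45 = 75.5; r = 76.5 − 75.5 = 1
x=50: ŷ = 26 + 1.1·50 = 81; r = 80 − 81 = -1
x=55: ŷ = 26 + 1.1·55 = 86.5; r = 85.5 − 86.5 = -1
x=60: ŷ = 26 + 1.1·60 = 92; r = 96 − 92 = 4
x=65: ŷ = 26 + 1.1·65 = 97.5; r = 98.5 − 97.5 = 1
x=70: ŷ = 26 + 1.1·70 = 103; r = 101 − 103 = -2
x=75: ŷ = 26 + 1.1·75 = 108.5; r = 104.5 − 108.5 = -4
x=80: ŷ = 26 + 1.1·80 = 114; r = 117 − 114 = 3
SSE = 1 + 4 + 1 + 1 + 1 + 16 + 1 + 4 + 16 + 9 = 54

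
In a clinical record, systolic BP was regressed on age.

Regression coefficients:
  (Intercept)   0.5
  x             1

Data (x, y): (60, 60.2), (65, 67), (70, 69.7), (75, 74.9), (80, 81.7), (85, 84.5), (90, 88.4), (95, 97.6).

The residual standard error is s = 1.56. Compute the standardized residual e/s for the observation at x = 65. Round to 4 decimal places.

0.9615

ŷ = 0.5 + 65 = 65.5
e = 67 − 65.5 = 1.5
e/s = 1.5 / 1.56 = 0.9615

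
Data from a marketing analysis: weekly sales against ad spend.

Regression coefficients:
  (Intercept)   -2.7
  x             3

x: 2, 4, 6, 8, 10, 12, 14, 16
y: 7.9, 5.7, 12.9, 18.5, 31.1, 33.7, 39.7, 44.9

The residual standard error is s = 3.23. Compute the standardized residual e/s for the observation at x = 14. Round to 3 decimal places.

ŷ = -2.7 + 3·14 = 39.3
e = 39.7 − 39.3 = 0.4
e/s = 0.4 / 3.23 = 0.124

0.124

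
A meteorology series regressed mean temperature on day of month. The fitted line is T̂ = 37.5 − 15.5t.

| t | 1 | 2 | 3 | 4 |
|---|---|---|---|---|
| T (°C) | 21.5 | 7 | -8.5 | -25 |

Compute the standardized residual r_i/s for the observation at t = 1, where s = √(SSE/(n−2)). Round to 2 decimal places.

t=1: T̂ = 37.5 − 15.5·1 = 22; r = 21.5 − 22 = -0.5
t=2: T̂ = 37.5 − 15.5·2 = 6.5; r = 7 − 6.5 = 0.5
t=3: T̂ = 37.5 − 15.5·3 = -9; r = -8.5 − (-9) = 0.5
t=4: T̂ = 37.5 − 15.5·4 = -24.5; r = -25 − (-24.5) = -0.5
SSE = 0.25 + 0.25 + 0.25 + 0.25 = 1
s = √(1/2) = 0.707107
r/s = -0.5 / 0.707107 = -0.71

-0.71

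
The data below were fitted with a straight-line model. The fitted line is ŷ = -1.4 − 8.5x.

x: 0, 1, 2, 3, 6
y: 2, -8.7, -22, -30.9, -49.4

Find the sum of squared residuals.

SSE = 50.96

x=0: ŷ = -1.4 − 8.5·0 = -1.4; r = 2 − (-1.4) = 3.4
x=1: ŷ = -1.4 − 8.5·1 = -9.9; r = -8.7 − (-9.9) = 1.2
x=2: ŷ = -1.4 − 8.5·2 = -18.4; r = -22 − (-18.4) = -3.6
x=3: ŷ = -1.4 − 8.5·3 = -26.9; r = -30.9 − (-26.9) = -4
x=6: ŷ = -1.4 − 8.5·6 = -52.4; r = -49.4 − (-52.4) = 3
SSE = 11.56 + 1.44 + 12.96 + 16 + 9 = 50.96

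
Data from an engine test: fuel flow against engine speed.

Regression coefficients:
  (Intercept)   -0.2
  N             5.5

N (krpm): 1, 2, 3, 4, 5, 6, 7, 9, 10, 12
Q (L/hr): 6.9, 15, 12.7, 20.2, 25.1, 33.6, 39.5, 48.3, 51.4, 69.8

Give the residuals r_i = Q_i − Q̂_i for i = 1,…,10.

1.6, 4.2, -3.6, -1.6, -2.2, 0.8, 1.2, -1, -3.4, 4

N=1: Q̂ = -0.2 + 5.5·1 = 5.3; r = 6.9 − 5.3 = 1.6
N=2: Q̂ = -0.2 + 5.5·2 = 10.8; r = 15 − 10.8 = 4.2
N=3: Q̂ = -0.2 + 5.5·3 = 16.3; r = 12.7 − 16.3 = -3.6
N=4: Q̂ = -0.2 + 5.5·4 = 21.8; r = 20.2 − 21.8 = -1.6
N=5: Q̂ = -0.2 + 5.5·5 = 27.3; r = 25.1 − 27.3 = -2.2
N=6: Q̂ = -0.2 + 5.5·6 = 32.8; r = 33.6 − 32.8 = 0.8
N=7: Q̂ = -0.2 + 5.5·7 = 38.3; r = 39.5 − 38.3 = 1.2
N=9: Q̂ = -0.2 + 5.5·9 = 49.3; r = 48.3 − 49.3 = -1
N=10: Q̂ = -0.2 + 5.5·10 = 54.8; r = 51.4 − 54.8 = -3.4
N=12: Q̂ = -0.2 + 5.5·12 = 65.8; r = 69.8 − 65.8 = 4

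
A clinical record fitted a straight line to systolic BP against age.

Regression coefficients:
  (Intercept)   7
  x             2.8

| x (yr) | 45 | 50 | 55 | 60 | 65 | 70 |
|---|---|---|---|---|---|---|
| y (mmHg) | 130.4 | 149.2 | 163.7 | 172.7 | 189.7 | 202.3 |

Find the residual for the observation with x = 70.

r = -0.7

ŷ = 7 + 2.8·70 = 203
r = 202.3 − 203 = -0.7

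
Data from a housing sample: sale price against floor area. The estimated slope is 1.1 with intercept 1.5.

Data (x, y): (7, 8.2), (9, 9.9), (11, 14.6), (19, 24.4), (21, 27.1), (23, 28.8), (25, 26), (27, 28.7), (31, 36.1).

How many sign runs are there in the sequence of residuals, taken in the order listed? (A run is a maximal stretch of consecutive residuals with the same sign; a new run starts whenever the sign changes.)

x=7: ŷ = 1.5 + 1.1·7 = 9.2; r = 8.2 − 9.2 = -1
x=9: ŷ = 1.5 + 1.1·9 = 11.4; r = 9.9 − 11.4 = -1.5
x=11: ŷ = 1.5 + 1.1·11 = 13.6; r = 14.6 − 13.6 = 1
x=19: ŷ = 1.5 + 1.1·19 = 22.4; r = 24.4 − 22.4 = 2
x=21: ŷ = 1.5 + 1.1·21 = 24.6; r = 27.1 − 24.6 = 2.5
x=23: ŷ = 1.5 + 1.1·23 = 26.8; r = 28.8 − 26.8 = 2
x=25: ŷ = 1.5 + 1.1·25 = 29; r = 26 − 29 = -3
x=27: ŷ = 1.5 + 1.1·27 = 31.2; r = 28.7 − 31.2 = -2.5
x=31: ŷ = 1.5 + 1.1·31 = 35.6; r = 36.1 − 35.6 = 0.5
Signs: − − + + + + − − +
Runs: −×2, +×4, −×2, +×1 → 4

4 runs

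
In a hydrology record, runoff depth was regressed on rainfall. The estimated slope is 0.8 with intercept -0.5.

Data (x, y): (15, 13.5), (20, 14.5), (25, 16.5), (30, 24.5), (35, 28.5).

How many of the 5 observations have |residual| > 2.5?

1

x=15: ŷ = -0.5 + 0.8·15 = 11.5; r = 13.5 − 11.5 = 2
x=20: ŷ = -0.5 + 0.8·20 = 15.5; r = 14.5 − 15.5 = -1
x=25: ŷ = -0.5 + 0.8·25 = 19.5; r = 16.5 − 19.5 = -3
x=30: ŷ = -0.5 + 0.8·30 = 23.5; r = 24.5 − 23.5 = 1
x=35: ŷ = -0.5 + 0.8·35 = 27.5; r = 28.5 − 27.5 = 1
|r| > 2.5: x=25 (|r|=3) → 1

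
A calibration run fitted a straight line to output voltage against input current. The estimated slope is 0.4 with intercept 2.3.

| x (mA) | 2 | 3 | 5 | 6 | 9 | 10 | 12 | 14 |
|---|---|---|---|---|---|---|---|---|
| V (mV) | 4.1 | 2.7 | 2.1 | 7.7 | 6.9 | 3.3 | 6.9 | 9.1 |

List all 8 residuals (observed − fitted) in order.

1, -0.8, -2.2, 3, 1, -3, -0.2, 1.2

x=2: ŷ = 2.3 + 0.4·2 = 3.1; r = 4.1 − 3.1 = 1
x=3: ŷ = 2.3 + 0.4·3 = 3.5; r = 2.7 − 3.5 = -0.8
x=5: ŷ = 2.3 + 0.4·5 = 4.3; r = 2.1 − 4.3 = -2.2
x=6: ŷ = 2.3 + 0.4·6 = 4.7; r = 7.7 − 4.7 = 3
x=9: ŷ = 2.3 + 0.4·9 = 5.9; r = 6.9 − 5.9 = 1
x=10: ŷ = 2.3 + 0.4·10 = 6.3; r = 3.3 − 6.3 = -3
x=12: ŷ = 2.3 + 0.4·12 = 7.1; r = 6.9 − 7.1 = -0.2
x=14: ŷ = 2.3 + 0.4·14 = 7.9; r = 9.1 − 7.9 = 1.2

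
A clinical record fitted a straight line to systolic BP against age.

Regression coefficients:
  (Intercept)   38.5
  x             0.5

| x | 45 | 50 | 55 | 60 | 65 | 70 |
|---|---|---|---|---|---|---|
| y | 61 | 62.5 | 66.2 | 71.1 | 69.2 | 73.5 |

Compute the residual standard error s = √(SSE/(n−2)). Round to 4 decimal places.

x=45: ŷ = 38.5 + 0.5·45 = 61; e = 61 − 61 = 0
x=50: ŷ = 38.5 + 0.5·50 = 63.5; e = 62.5 − 63.5 = -1
x=55: ŷ = 38.5 + 0.5·55 = 66; e = 66.2 − 66 = 0.2
x=60: ŷ = 38.5 + 0.5·60 = 68.5; e = 71.1 − 68.5 = 2.6
x=65: ŷ = 38.5 + 0.5·65 = 71; e = 69.2 − 71 = -1.8
x=70: ŷ = 38.5 + 0.5·70 = 73.5; e = 73.5 − 73.5 = 0
SSE = 0 + 1 + 0.04 + 6.76 + 3.24 + 0 = 11.04
s = √(11.04/4) = √2.76 ≈ 1.6613

s = 1.6613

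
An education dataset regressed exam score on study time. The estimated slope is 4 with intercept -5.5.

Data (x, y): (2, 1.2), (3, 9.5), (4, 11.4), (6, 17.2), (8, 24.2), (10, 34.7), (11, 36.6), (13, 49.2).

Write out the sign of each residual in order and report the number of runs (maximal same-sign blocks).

x=2: ŷ = -5.5 + 4·2 = 2.5; e = 1.2 − 2.5 = -1.3
x=3: ŷ = -5.5 + 4·3 = 6.5; e = 9.5 − 6.5 = 3
x=4: ŷ = -5.5 + 4·4 = 10.5; e = 11.4 − 10.5 = 0.9
x=6: ŷ = -5.5 + 4·6 = 18.5; e = 17.2 − 18.5 = -1.3
x=8: ŷ = -5.5 + 4·8 = 26.5; e = 24.2 − 26.5 = -2.3
x=10: ŷ = -5.5 + 4·10 = 34.5; e = 34.7 − 34.5 = 0.2
x=11: ŷ = -5.5 + 4·11 = 38.5; e = 36.6 − 38.5 = -1.9
x=13: ŷ = -5.5 + 4·13 = 46.5; e = 49.2 − 46.5 = 2.7
Signs: − + + − − + − +
Runs: −×1, +×2, −×2, +×1, −×1, +×1 → 6

6 runs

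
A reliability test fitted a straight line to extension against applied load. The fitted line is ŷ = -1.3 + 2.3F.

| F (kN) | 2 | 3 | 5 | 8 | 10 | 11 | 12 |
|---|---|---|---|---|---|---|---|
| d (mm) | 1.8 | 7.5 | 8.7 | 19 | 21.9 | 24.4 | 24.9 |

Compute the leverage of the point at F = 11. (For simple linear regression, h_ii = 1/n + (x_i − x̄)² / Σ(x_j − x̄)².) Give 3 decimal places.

h = 0.287

F̄ = (2 + 3 + 5 + 8 + 10 + 11 + 12)/7 = 7.28571
Σ(F − F̄)² = 27.9388 + 18.3673 + 5.22449 + 0.510204 + 7.36735 + 13.7959 + 22.2245 = 95.4286
h = 1/7 + (3.71429)²/95.4286 = 0.142857 + 0.144568 = 0.287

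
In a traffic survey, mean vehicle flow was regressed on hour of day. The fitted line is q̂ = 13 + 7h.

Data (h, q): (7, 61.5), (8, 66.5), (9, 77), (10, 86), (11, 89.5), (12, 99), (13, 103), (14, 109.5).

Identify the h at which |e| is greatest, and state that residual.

h=7: q̂ = 13 + 7·7 = 62; e = 61.5 − 62 = -0.5
h=8: q̂ = 13 + 7·8 = 69; e = 66.5 − 69 = -2.5
h=9: q̂ = 13 + 7·9 = 76; e = 77 − 76 = 1
h=10: q̂ = 13 + 7·10 = 83; e = 86 − 83 = 3
h=11: q̂ = 13 + 7·11 = 90; e = 89.5 − 90 = -0.5
h=12: q̂ = 13 + 7·12 = 97; e = 99 − 97 = 2
h=13: q̂ = 13 + 7·13 = 104; e = 103 − 104 = -1
h=14: q̂ = 13 + 7·14 = 111; e = 109.5 − 111 = -1.5
Largest |e| is 3 at h = 10, residual 3.

h = 10, e = 3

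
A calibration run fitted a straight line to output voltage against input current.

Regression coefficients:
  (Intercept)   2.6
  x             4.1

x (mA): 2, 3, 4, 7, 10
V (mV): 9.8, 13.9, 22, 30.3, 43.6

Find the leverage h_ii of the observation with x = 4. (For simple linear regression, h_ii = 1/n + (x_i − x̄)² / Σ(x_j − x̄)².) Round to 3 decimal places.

h = 0.234

x̄ = (2 + 3 + 4 + 7 + 10)/5 = 5.2
Σ(x − x̄)² = 10.24 + 4.84 + 1.44 + 3.24 + 23.04 = 42.8
h = 1/5 + (-1.2)²/42.8 = 0.2 + 0.0336449 = 0.234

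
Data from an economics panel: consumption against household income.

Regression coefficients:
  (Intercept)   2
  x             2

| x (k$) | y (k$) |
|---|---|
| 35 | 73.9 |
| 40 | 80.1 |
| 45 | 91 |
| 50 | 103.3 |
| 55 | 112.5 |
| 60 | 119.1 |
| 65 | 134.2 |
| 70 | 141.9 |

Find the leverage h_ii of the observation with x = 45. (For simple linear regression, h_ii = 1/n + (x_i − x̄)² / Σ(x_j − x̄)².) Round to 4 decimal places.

h = 0.1786

x̄ = (35 + 40 + 45 + 50 + 55 + 60 + 65 + 70)/8 = 52.5
Σ(x − x̄)² = 306.25 + 156.25 + 56.25 + 6.25 + 6.25 + 56.25 + 156.25 + 306.25 = 1050
h = 1/8 + (-7.5)²/1050 = 0.125 + 0.0535714 = 0.1786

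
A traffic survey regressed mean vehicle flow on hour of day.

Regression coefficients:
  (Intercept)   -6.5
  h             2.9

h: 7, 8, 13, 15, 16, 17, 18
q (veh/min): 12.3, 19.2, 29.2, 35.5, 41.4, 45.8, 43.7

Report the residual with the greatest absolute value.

h=7: q̂ = -6.5 + 2.9·7 = 13.8; r = 12.3 − 13.8 = -1.5
h=8: q̂ = -6.5 + 2.9·8 = 16.7; r = 19.2 − 16.7 = 2.5
h=13: q̂ = -6.5 + 2.9·13 = 31.2; r = 29.2 − 31.2 = -2
h=15: q̂ = -6.5 + 2.9·15 = 37; r = 35.5 − 37 = -1.5
h=16: q̂ = -6.5 + 2.9·16 = 39.9; r = 41.4 − 39.9 = 1.5
h=17: q̂ = -6.5 + 2.9·17 = 42.8; r = 45.8 − 42.8 = 3
h=18: q̂ = -6.5 + 2.9·18 = 45.7; r = 43.7 − 45.7 = -2
Largest |r| is 3 at h = 17, residual 3.

r = 3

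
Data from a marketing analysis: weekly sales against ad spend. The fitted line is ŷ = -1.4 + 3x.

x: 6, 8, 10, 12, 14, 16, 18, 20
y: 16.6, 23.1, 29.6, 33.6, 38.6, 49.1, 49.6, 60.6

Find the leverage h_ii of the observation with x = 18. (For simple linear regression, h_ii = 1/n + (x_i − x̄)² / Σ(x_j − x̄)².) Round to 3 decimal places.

h = 0.274

x̄ = (6 + 8 + 10 + 12 + 14 + 16 + 18 + 20)/8 = 13
Σ(x − x̄)² = 49 + 25 + 9 + 1 + 1 + 9 + 25 + 49 = 168
h = 1/8 + (5)²/168 = 0.125 + 0.14881 = 0.274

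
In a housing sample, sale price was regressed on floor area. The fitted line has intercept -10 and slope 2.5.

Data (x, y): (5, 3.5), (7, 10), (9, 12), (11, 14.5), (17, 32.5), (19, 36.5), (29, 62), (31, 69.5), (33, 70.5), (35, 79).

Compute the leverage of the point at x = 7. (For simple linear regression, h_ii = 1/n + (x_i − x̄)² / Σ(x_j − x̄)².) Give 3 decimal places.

h = 0.232

x̄ = (5 + 7 + 9 + 11 + 17 + 19 + 29 + 31 + 33 + 35)/10 = 19.6
Σ(x − x̄)² = 213.16 + 158.76 + 112.36 + 73.96 + 6.76 + 0.36 + 88.36 + 129.96 + 179.56 + 237.16 = 1200.4
h = 1/10 + (-12.6)²/1200.4 = 0.1 + 0.132256 = 0.232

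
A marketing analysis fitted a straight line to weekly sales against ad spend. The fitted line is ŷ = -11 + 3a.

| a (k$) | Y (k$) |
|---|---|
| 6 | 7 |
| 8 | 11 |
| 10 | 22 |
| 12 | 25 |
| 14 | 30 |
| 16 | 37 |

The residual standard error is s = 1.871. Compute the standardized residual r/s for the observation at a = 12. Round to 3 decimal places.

ŷ = -11 + 3·12 = 25
r = 25 − 25 = 0
r/s = 0 / 1.871 = 0.000

0.000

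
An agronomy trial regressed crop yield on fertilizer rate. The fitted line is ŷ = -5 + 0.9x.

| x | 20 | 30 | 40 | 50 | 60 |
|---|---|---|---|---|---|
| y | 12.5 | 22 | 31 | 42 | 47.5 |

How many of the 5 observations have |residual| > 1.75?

1

x=20: ŷ = -5 + 0.9·20 = 13; r = 12.5 − 13 = -0.5
x=30: ŷ = -5 + 0.9·30 = 22; r = 22 − 22 = 0
x=40: ŷ = -5 + 0.9·40 = 31; r = 31 − 31 = 0
x=50: ŷ = -5 + 0.9·50 = 40; r = 42 − 40 = 2
x=60: ŷ = -5 + 0.9·60 = 49; r = 47.5 − 49 = -1.5
|r| > 1.75: x=50 (|r|=2) → 1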